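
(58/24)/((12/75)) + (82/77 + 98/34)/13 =12585341/816816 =15.41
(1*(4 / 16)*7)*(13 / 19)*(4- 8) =-91 / 19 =-4.79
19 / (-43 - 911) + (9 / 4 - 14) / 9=-281 / 212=-1.33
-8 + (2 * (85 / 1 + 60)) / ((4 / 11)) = 1579 / 2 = 789.50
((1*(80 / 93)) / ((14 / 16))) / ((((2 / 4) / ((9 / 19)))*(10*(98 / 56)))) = 1536 / 28861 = 0.05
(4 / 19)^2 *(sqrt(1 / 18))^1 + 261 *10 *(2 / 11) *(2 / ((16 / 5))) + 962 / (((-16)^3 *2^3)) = 8 *sqrt(2) / 1083 + 53447509 / 180224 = 296.57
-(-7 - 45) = 52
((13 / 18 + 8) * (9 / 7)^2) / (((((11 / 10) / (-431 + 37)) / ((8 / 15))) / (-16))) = 44069.52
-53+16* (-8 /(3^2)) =-605 /9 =-67.22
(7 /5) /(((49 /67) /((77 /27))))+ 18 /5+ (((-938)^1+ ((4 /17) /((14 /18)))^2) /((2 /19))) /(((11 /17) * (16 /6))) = -5154.77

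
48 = 48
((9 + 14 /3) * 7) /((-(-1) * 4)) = 287 /12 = 23.92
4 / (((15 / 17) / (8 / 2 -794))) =-10744 / 3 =-3581.33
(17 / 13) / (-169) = -17 / 2197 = -0.01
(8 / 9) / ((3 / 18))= 16 / 3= 5.33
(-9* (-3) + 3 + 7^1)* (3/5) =111/5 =22.20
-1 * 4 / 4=-1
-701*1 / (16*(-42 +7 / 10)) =3505 / 3304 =1.06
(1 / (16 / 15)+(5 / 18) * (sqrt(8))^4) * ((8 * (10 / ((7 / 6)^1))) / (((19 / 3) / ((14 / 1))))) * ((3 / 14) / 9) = 3850 / 57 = 67.54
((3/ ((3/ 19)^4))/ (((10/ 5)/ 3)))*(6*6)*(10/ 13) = 2606420/ 13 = 200493.85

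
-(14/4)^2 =-49/4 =-12.25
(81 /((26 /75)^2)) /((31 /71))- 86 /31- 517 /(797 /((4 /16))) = 6433352230 /4175483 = 1540.74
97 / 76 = 1.28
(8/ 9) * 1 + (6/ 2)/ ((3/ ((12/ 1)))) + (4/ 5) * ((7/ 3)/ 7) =592/ 45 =13.16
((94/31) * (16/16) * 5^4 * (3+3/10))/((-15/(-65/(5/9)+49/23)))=34147850/713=47893.20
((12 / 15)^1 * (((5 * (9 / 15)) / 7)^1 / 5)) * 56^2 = 5376 / 25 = 215.04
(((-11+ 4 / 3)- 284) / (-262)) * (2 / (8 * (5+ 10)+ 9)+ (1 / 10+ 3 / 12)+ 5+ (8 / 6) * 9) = 39471443 / 2027880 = 19.46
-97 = -97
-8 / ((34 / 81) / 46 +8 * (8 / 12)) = -14904 / 9953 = -1.50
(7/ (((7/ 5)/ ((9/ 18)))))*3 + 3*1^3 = 21/ 2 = 10.50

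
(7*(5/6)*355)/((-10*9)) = -2485/108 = -23.01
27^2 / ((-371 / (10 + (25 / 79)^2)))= -6564645 / 330773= -19.85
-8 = -8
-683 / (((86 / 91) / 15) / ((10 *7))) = -32630325 / 43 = -758844.77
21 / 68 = 0.31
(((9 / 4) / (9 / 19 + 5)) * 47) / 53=8037 / 22048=0.36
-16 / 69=-0.23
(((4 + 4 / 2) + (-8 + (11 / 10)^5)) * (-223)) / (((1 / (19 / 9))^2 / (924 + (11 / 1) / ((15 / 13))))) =14635521797347 / 40500000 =361370.91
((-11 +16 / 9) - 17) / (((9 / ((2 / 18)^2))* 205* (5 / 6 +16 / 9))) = -472 / 7023915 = -0.00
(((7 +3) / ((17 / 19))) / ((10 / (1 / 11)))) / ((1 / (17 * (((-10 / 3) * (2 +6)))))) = -1520 / 33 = -46.06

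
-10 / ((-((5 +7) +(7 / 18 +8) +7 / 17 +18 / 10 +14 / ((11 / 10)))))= 168300 / 594569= 0.28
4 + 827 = 831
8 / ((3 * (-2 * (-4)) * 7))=1 / 21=0.05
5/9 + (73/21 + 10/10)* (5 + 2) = 287/9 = 31.89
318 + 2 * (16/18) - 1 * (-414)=6604/9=733.78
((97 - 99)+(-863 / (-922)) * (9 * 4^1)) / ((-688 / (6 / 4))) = -10959 / 158584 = -0.07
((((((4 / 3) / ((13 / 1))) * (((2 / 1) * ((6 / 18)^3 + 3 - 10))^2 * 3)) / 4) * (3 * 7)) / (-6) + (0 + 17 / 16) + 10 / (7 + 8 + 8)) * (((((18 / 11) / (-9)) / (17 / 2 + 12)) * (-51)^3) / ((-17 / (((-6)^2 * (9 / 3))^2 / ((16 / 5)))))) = 6900601035915 / 539396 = 12793200.24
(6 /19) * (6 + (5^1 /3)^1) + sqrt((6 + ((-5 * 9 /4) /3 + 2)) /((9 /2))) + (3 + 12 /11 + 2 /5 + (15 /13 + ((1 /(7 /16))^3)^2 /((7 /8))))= sqrt(34) /6 + 1913586735562 /11187831655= 172.01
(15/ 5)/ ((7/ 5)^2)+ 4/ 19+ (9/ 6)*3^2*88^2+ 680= 97965165/ 931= 105225.74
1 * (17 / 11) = 17 / 11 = 1.55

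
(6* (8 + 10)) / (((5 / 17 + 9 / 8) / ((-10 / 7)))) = -108.72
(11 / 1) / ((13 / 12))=132 / 13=10.15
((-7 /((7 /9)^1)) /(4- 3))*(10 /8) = -45 /4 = -11.25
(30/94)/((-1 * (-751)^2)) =-0.00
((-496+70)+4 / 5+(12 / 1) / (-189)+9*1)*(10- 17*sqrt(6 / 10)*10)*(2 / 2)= -262246 / 63+4458182*sqrt(15) / 315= 50651.54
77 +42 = 119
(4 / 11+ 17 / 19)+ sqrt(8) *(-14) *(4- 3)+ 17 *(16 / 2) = 28687 / 209- 28 *sqrt(2) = 97.66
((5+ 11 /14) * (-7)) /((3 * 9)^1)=-3 /2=-1.50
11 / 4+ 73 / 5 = 347 / 20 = 17.35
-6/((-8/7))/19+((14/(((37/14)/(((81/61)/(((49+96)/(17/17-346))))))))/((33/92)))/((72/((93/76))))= -28272111/54718708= -0.52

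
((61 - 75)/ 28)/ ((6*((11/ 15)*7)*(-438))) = 0.00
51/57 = 17/19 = 0.89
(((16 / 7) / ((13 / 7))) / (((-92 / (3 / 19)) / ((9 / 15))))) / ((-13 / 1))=36 / 369265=0.00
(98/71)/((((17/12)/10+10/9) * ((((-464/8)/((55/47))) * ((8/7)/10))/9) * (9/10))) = -7717500/3967693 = -1.95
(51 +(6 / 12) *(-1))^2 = 10201 / 4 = 2550.25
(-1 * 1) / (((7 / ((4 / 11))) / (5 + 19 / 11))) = -296 / 847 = -0.35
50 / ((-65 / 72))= -720 / 13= -55.38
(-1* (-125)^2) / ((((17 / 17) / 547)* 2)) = -8546875 / 2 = -4273437.50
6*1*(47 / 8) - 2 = 133 / 4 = 33.25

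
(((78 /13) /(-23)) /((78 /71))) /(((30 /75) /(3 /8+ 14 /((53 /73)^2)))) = -214872625 /13438256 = -15.99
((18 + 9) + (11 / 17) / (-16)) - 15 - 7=1349 / 272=4.96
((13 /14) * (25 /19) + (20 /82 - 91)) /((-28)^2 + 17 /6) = -2929383 /25743613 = -0.11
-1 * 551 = -551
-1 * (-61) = 61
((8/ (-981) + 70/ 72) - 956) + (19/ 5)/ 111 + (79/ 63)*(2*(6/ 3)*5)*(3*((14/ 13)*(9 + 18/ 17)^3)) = 419907403306447/ 5151673540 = 81508.93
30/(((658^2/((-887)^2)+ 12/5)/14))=413053725/2901512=142.36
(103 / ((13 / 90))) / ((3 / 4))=12360 / 13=950.77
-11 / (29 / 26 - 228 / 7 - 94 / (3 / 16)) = 6006 / 290903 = 0.02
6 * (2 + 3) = 30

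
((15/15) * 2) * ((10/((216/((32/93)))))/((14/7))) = 40/2511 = 0.02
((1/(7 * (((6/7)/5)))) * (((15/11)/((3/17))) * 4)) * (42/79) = 11900/869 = 13.69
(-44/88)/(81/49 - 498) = 0.00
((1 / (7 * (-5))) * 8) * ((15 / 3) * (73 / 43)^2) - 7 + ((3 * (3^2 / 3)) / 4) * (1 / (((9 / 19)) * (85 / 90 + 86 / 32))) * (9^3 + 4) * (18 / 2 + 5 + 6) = 129715475061 / 6769189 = 19162.63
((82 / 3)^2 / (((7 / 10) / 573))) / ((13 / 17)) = 218328280 / 273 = 799737.29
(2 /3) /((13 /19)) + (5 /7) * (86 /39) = 232 /91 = 2.55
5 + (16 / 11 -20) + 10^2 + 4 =995 / 11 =90.45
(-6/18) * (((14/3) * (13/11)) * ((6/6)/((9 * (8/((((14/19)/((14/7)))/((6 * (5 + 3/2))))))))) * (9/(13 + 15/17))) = -833/5326992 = -0.00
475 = 475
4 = 4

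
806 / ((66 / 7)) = 2821 / 33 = 85.48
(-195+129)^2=4356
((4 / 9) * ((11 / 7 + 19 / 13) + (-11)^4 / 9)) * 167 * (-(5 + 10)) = -4458282100 / 2457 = -1814522.63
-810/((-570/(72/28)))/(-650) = -243/43225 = -0.01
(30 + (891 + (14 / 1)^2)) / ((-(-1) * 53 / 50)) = 55850 / 53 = 1053.77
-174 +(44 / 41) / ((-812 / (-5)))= -1448147 / 8323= -173.99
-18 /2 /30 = -3 /10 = -0.30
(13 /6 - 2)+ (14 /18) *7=101 /18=5.61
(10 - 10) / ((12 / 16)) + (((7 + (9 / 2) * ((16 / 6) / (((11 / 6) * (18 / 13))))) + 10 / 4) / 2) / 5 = 313 / 220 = 1.42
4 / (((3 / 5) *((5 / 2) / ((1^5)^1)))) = 8 / 3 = 2.67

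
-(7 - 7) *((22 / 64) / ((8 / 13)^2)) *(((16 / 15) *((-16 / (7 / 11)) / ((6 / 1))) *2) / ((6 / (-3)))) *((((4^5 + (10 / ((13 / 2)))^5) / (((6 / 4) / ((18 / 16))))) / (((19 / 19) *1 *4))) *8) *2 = 0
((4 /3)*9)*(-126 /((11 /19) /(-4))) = 114912 /11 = 10446.55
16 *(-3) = -48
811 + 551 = 1362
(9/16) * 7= 63/16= 3.94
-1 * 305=-305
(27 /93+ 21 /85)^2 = 2005056 /6943225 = 0.29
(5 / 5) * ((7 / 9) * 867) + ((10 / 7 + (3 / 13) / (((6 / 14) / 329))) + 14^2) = 286354 / 273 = 1048.92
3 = 3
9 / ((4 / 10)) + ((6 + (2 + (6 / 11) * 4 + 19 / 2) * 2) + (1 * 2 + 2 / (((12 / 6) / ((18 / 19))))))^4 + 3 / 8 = 26535905563944191 / 15264238088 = 1738436.30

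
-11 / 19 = -0.58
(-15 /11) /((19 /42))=-630 /209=-3.01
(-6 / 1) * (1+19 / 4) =-69 / 2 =-34.50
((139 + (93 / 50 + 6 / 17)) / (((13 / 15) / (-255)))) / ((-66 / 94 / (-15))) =-253865565 / 286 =-887641.84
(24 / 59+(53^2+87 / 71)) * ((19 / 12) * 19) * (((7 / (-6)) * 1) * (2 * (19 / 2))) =-1874262.23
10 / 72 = 5 / 36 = 0.14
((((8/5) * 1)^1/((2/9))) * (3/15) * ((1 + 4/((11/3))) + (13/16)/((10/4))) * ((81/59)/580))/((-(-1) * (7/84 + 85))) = 0.00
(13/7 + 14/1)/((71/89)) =9879/497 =19.88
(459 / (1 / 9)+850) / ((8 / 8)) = 4981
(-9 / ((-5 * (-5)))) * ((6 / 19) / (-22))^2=-81 / 1092025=-0.00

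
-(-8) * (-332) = -2656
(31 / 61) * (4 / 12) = 31 / 183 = 0.17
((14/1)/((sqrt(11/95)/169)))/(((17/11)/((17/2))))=1183 * sqrt(1045)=38242.20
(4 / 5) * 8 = 32 / 5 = 6.40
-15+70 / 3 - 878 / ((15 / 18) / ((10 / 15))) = -10411 / 15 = -694.07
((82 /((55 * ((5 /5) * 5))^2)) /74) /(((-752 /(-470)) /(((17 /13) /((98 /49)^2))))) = 697 /232804000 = 0.00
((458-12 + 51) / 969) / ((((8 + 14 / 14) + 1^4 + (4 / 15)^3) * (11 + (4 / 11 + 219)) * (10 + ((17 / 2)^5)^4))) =0.00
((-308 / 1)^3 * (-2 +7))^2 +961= 21342451721114561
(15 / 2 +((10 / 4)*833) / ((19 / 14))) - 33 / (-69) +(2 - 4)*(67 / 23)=1343011 / 874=1536.63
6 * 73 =438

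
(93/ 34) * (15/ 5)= 279/ 34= 8.21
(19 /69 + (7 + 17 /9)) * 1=1897 /207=9.16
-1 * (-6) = 6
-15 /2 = -7.50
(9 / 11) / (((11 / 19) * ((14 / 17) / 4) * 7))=5814 / 5929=0.98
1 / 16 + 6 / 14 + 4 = 503 / 112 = 4.49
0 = 0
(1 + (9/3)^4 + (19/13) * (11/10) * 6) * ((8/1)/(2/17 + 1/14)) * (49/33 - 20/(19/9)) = -56812719152/1833975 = -30977.91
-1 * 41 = -41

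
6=6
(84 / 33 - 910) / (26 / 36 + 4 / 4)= -526.91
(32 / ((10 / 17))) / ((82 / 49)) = 6664 / 205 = 32.51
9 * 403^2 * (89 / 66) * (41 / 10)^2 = 72893544243 / 2200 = 33133429.20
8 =8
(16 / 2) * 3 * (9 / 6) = 36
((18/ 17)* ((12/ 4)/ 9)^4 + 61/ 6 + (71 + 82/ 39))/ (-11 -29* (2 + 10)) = -331297/ 1428102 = -0.23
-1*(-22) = 22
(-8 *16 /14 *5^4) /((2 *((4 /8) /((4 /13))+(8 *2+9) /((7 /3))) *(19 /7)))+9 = -1001839 /13129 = -76.31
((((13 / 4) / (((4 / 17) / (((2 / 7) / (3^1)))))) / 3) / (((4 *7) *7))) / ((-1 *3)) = -221 / 296352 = -0.00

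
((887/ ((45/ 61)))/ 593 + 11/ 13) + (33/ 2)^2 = 381767249/ 1387620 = 275.12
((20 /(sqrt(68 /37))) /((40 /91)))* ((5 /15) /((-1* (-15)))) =91* sqrt(629) /3060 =0.75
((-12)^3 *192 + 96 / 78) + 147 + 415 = -4305766 / 13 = -331212.77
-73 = -73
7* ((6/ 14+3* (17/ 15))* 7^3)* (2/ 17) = 91924/ 85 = 1081.46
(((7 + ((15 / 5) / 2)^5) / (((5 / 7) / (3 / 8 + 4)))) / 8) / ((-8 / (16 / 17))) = -22883 / 17408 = -1.31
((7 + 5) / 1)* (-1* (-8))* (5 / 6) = 80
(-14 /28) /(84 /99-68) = 0.01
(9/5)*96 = 864/5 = 172.80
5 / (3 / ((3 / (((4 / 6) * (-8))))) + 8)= 15 / 8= 1.88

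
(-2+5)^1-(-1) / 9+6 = 82 / 9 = 9.11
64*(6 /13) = 384 /13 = 29.54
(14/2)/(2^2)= 7/4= 1.75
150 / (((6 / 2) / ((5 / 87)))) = 250 / 87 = 2.87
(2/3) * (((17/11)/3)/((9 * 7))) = 34/6237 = 0.01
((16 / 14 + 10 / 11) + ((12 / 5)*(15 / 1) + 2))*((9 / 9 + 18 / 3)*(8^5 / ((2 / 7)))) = 353697792 / 11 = 32154344.73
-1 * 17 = -17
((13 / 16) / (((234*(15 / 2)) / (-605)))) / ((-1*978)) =121 / 422496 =0.00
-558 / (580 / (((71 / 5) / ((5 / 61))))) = -1208349 / 7250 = -166.67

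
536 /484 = 134 /121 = 1.11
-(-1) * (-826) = -826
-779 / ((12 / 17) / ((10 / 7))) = -1576.55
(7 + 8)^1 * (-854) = -12810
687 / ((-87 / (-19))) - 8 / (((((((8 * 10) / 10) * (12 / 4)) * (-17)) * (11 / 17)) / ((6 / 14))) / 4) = 335143 / 2233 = 150.09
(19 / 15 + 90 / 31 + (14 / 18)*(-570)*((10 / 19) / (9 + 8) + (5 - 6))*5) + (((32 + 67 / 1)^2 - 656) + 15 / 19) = 565634299 / 50065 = 11298.00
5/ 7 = 0.71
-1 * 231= -231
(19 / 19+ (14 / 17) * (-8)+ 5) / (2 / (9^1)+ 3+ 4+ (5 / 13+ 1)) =-0.07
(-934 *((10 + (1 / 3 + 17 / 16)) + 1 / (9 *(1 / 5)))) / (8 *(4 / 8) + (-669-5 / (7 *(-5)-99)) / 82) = 2207783129 / 822402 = 2684.55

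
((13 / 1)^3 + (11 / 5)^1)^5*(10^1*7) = 2250617500356037105664 / 625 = 3600988000569659369.06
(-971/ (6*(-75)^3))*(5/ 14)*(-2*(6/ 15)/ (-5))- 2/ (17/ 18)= -1594670993/ 753046875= -2.12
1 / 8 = 0.12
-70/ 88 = -35/ 44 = -0.80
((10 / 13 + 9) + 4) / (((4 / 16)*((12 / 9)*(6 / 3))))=537 / 26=20.65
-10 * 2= -20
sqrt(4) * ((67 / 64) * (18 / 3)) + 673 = 10969 / 16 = 685.56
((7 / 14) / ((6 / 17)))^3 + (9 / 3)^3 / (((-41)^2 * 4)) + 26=83794385 / 2904768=28.85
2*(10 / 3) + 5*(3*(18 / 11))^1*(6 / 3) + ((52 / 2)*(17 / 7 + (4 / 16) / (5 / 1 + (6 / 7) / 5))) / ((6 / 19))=14477207 / 55748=259.69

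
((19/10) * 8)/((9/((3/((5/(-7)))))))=-532/75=-7.09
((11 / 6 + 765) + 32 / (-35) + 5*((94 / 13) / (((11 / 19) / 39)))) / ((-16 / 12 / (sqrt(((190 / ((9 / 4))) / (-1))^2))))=-140508287 / 693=-202753.66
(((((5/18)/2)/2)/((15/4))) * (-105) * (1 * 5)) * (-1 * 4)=350/9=38.89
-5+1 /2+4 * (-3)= -33 /2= -16.50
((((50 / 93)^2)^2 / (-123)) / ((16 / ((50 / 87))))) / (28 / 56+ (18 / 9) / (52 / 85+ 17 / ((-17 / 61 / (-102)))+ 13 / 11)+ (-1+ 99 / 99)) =-25257148437500 / 517916168703955143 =-0.00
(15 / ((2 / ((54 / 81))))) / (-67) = -5 / 67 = -0.07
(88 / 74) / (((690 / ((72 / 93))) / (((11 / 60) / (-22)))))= -22 / 1978575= -0.00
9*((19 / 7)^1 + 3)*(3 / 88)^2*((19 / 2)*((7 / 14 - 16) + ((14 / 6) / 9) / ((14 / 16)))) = -233985 / 27104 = -8.63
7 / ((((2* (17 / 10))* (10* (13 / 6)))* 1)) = 0.10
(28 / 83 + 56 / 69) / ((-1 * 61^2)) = -6580 / 21310167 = -0.00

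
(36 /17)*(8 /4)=72 /17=4.24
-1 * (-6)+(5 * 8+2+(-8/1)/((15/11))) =42.13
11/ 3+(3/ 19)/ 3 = 212/ 57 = 3.72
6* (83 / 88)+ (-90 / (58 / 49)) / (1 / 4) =-380859 / 1276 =-298.48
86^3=636056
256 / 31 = 8.26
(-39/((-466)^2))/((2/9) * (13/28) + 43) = -0.00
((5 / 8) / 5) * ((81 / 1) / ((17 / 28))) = 567 / 34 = 16.68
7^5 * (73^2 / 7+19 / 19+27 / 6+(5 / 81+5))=2101535275 / 162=12972439.97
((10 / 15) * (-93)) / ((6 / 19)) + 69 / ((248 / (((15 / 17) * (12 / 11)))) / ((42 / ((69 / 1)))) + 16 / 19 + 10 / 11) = -16467457396 / 83944407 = -196.17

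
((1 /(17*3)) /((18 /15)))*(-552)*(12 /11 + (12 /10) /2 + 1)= -13616 /561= -24.27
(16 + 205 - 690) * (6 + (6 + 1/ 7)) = -5695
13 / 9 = 1.44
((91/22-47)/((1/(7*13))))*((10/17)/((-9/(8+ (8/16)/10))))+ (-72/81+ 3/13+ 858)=84879247/29172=2909.61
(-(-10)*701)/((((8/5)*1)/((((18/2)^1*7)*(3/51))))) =1104075/68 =16236.40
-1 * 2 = -2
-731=-731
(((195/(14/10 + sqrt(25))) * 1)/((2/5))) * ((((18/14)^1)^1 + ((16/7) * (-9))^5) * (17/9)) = -570155529913125/1075648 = -530057723.26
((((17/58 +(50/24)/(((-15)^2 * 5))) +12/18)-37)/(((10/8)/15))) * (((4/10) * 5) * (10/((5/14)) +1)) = -1128722/45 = -25082.71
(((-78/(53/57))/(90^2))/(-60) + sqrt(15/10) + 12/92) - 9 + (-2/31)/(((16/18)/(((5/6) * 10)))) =-9666586639/1020303000 + sqrt(6)/2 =-8.25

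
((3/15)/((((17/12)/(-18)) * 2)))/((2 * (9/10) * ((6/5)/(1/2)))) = -5/17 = -0.29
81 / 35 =2.31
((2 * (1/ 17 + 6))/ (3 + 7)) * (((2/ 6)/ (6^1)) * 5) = 0.34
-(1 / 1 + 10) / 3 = -11 / 3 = -3.67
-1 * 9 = -9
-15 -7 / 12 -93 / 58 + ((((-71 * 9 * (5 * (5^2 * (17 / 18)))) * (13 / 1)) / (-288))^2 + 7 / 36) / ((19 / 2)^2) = 111547842716381 / 868340736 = 128460.91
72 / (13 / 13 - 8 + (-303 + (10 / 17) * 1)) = -306 / 1315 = -0.23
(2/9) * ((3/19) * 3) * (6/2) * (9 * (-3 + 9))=324/19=17.05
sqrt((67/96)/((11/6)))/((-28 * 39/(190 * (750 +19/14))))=-999305 * sqrt(737)/336336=-80.66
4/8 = 1/2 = 0.50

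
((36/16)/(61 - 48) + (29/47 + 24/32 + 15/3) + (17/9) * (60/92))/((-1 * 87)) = -327659/3667833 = -0.09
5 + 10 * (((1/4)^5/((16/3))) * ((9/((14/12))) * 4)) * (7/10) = 10321/2048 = 5.04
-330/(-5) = 66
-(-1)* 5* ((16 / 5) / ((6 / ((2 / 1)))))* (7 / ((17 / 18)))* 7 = 4704 / 17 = 276.71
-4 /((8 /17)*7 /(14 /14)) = -17 /14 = -1.21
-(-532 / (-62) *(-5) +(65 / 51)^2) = 3328355 / 80631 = 41.28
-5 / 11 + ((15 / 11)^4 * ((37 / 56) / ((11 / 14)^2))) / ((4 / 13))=164012335 / 14172488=11.57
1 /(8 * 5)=1 /40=0.02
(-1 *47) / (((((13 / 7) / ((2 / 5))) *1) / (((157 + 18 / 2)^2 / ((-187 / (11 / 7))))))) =2590264 / 1105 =2344.13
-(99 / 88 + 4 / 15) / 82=-0.02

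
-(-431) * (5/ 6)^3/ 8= 53875/ 1728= 31.18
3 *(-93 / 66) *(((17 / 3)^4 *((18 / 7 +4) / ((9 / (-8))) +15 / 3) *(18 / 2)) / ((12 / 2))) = 137225003 / 24948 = 5500.44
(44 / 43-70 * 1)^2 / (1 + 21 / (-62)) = 545423672 / 75809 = 7194.71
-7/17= -0.41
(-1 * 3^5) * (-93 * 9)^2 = -170238267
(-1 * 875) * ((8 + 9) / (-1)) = 14875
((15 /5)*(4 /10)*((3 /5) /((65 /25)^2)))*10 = 180 /169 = 1.07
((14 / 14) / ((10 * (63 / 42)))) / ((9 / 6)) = 2 / 45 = 0.04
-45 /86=-0.52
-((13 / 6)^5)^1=-371293 / 7776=-47.75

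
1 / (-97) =-1 / 97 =-0.01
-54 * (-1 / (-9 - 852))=-18 / 287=-0.06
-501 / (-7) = 501 / 7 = 71.57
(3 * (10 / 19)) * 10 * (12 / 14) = 1800 / 133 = 13.53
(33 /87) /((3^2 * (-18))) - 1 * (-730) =3429529 /4698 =730.00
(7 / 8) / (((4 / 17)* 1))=119 / 32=3.72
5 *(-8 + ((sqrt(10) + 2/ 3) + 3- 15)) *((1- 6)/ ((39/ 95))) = 137750/ 117- 2375 *sqrt(10)/ 39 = 984.78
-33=-33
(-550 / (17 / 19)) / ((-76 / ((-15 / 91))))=-4125 / 3094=-1.33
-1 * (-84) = 84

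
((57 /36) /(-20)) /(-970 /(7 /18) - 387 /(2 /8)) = 133 /6791040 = 0.00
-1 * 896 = -896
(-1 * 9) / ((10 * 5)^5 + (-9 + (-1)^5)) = -9 / 312499990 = -0.00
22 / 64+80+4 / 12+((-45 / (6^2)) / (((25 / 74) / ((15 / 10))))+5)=38461 / 480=80.13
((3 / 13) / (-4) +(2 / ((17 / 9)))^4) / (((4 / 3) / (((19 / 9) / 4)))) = 32985197 / 69489472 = 0.47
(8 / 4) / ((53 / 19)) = 38 / 53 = 0.72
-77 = -77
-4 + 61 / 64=-195 / 64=-3.05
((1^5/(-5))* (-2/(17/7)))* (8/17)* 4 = 448/1445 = 0.31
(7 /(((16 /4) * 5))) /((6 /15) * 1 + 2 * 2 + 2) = 7 /128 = 0.05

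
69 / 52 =1.33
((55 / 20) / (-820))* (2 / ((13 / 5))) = -11 / 4264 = -0.00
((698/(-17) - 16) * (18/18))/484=-485/4114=-0.12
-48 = -48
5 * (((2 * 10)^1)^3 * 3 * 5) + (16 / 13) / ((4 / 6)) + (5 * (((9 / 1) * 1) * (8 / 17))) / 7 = 928207536 / 1547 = 600004.87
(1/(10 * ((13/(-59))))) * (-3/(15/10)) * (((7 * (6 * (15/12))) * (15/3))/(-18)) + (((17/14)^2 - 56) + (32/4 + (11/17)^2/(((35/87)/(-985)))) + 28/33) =-13171172633/12150138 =-1084.03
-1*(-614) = 614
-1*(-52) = 52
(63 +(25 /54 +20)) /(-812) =-4507 /43848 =-0.10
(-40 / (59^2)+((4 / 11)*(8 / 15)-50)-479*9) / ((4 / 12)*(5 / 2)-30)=5009401946 / 33504625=149.51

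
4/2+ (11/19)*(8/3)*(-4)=-238/57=-4.18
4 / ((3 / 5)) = 20 / 3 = 6.67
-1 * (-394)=394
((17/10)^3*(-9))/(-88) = 44217/88000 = 0.50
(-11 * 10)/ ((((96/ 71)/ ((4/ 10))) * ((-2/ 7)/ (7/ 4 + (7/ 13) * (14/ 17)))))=10600513/ 42432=249.82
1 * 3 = 3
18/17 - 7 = -101/17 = -5.94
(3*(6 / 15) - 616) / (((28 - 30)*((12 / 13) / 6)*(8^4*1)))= 19981 / 40960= 0.49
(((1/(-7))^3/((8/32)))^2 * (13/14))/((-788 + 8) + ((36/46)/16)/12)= -76544/472777094811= -0.00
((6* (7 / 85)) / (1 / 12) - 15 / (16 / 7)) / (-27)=287 / 12240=0.02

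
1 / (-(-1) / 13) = 13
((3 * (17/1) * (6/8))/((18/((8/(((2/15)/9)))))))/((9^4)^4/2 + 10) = 0.00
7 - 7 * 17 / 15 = -14 / 15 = -0.93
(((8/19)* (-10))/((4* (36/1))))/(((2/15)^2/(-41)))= 5125/76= 67.43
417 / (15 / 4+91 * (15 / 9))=5004 / 1865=2.68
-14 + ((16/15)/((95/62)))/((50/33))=-13.54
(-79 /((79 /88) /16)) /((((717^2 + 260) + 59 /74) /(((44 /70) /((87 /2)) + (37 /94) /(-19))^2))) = -0.00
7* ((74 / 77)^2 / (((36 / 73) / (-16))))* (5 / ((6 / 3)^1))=-3997480 / 7623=-524.40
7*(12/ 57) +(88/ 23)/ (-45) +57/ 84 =1138259/ 550620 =2.07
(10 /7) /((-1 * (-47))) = 10 /329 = 0.03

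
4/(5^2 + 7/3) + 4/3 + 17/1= 2273/123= 18.48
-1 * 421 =-421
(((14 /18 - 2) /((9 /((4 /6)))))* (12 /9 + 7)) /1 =-550 /729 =-0.75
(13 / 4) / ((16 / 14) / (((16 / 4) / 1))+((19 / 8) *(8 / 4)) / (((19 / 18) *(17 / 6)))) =1547 / 892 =1.73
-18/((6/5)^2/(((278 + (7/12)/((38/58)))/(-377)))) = 9.25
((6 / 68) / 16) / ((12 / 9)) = 9 / 2176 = 0.00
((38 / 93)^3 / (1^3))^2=3010936384 / 646990183449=0.00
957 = 957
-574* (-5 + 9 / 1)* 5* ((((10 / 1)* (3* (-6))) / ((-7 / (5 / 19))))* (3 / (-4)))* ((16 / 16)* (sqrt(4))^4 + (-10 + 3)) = 9963000 / 19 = 524368.42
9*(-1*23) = -207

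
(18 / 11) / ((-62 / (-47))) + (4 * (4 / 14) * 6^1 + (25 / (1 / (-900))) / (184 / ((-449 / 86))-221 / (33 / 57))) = 61013555007 / 983164721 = 62.06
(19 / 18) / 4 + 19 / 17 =1691 / 1224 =1.38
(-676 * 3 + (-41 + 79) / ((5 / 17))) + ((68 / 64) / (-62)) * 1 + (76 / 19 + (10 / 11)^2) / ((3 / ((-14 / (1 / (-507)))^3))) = 345287814885790867 / 600160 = 575326271137.35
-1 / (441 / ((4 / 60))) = -1 / 6615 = -0.00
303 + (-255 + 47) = 95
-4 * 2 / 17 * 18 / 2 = -4.24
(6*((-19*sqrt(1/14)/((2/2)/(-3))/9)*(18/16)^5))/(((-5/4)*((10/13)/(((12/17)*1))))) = -43755309*sqrt(14)/12185600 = -13.44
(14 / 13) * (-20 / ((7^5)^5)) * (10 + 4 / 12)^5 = -1145166040 / 605205109931209303092759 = -0.00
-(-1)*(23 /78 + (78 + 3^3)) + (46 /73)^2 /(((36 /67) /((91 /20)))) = 1354941379 /12469860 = 108.66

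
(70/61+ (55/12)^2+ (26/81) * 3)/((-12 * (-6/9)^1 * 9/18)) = 609191/105408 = 5.78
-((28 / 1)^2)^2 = -614656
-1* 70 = -70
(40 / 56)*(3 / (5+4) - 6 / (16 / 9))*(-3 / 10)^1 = 73 / 112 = 0.65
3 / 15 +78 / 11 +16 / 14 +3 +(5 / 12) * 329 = 148.52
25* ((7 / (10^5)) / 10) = 7 / 40000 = 0.00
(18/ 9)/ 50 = 1/ 25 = 0.04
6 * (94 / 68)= 141 / 17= 8.29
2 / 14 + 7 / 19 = 0.51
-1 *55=-55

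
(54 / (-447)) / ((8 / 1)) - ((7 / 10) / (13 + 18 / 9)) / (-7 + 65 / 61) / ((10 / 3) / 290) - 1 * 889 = -1197869879 / 1348450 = -888.33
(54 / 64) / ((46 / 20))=135 / 368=0.37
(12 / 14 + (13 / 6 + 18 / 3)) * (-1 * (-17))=6443 / 42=153.40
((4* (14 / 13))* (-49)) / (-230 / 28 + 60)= -38416 / 9425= -4.08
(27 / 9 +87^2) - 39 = 7533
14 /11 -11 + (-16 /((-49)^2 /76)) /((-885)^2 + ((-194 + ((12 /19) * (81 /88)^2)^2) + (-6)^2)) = -272203030244530644643 /27983487229958973251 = -9.73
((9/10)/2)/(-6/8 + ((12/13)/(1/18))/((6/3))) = 39/655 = 0.06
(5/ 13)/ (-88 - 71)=-5/ 2067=-0.00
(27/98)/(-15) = -9/490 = -0.02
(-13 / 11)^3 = -2197 / 1331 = -1.65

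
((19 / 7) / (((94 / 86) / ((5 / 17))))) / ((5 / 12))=9804 / 5593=1.75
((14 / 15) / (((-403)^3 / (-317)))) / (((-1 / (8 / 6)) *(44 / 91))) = -0.00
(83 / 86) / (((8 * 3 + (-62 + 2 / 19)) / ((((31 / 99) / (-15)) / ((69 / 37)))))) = 1808819 / 6344632800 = 0.00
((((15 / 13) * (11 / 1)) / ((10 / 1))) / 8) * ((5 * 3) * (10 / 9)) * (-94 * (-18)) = 116325 / 26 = 4474.04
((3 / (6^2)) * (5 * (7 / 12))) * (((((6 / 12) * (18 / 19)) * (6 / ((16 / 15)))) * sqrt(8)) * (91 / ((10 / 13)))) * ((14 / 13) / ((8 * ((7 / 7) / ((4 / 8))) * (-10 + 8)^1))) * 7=-1404585 * sqrt(2) / 38912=-51.05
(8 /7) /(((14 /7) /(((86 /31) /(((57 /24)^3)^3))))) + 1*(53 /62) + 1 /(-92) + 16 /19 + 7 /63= 104237670648542447 /57979234786139604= 1.80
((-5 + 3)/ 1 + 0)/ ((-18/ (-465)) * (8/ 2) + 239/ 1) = -310/ 37069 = -0.01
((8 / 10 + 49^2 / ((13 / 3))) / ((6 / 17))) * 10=613139 / 39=15721.51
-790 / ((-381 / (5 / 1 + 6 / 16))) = 16985 / 1524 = 11.15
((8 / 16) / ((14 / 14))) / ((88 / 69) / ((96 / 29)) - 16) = -414 / 12929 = -0.03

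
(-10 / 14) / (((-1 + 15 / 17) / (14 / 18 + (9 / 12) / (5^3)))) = 59959 / 12600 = 4.76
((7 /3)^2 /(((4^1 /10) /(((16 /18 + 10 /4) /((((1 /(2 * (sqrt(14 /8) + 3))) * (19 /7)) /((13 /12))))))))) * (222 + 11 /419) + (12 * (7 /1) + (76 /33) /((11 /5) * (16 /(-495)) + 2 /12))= 126518974855 * sqrt(7) /30952368 + 60107251186511 /2440078344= 35447.94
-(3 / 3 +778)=-779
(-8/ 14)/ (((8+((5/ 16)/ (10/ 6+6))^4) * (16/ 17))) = -77943554048/ 1027021301831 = -0.08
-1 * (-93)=93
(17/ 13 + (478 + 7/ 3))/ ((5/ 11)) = 206624/ 195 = 1059.61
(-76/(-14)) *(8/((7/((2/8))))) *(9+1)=760/49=15.51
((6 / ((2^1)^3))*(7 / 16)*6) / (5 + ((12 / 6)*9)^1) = 63 / 736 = 0.09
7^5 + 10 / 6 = 50426 / 3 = 16808.67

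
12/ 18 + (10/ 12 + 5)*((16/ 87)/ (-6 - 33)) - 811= -8248663/ 10179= -810.36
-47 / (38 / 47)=-2209 / 38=-58.13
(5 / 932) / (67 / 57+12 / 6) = 285 / 168692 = 0.00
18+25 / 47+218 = 11117 / 47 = 236.53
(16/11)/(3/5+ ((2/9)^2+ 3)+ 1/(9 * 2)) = 12960/33011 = 0.39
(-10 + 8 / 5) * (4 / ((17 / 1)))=-168 / 85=-1.98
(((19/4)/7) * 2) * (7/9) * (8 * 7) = 532/9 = 59.11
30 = 30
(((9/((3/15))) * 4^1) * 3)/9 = 60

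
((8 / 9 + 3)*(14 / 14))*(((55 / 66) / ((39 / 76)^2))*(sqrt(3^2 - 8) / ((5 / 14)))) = 1415120 / 41067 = 34.46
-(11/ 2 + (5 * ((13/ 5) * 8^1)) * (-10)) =2069/ 2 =1034.50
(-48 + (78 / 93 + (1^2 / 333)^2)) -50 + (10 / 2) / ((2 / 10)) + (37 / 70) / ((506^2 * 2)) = -72.16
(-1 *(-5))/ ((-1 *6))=-5/ 6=-0.83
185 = 185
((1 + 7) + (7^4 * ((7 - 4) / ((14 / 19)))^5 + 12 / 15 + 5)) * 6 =9025427223 / 560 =16116834.33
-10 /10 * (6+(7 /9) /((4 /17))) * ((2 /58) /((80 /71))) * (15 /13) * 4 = -23785 /18096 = -1.31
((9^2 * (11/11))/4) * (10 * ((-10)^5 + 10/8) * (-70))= 5669929125/4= 1417482281.25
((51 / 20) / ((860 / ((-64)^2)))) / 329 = 13056 / 353675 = 0.04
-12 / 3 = -4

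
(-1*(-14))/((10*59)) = 7/295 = 0.02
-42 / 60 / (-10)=7 / 100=0.07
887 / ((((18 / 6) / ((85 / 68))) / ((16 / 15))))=3548 / 9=394.22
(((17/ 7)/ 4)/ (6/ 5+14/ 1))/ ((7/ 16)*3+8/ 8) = 85/ 4921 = 0.02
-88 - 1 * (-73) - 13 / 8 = -133 / 8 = -16.62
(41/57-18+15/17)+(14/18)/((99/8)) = -4701242/287793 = -16.34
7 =7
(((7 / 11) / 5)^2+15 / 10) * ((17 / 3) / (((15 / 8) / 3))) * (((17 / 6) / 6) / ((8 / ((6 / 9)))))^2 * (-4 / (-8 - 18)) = 45066949 / 13760604000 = 0.00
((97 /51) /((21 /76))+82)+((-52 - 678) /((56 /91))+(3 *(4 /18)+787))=-1326755 /4284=-309.70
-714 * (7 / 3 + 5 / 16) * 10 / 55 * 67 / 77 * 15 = -2169795 / 484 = -4483.05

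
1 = 1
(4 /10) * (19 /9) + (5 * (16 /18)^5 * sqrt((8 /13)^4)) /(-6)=100189826 /149689215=0.67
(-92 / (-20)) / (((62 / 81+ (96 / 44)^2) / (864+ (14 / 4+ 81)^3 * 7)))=1523614896045 / 433264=3516597.03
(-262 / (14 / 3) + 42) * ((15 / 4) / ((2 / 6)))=-159.11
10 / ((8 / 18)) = 45 / 2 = 22.50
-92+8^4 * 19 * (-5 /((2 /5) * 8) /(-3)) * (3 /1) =121508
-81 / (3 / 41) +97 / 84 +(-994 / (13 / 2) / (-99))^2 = -51176597561 / 46378332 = -1103.46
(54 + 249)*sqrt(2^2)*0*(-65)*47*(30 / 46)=0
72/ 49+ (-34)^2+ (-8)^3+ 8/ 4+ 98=36528/ 49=745.47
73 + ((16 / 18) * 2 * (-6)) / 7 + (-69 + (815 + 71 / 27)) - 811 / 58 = 8836721 / 10962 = 806.12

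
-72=-72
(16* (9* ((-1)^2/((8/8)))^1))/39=48/13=3.69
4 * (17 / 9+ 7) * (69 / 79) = 7360 / 237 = 31.05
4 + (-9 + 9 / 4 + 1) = -7 / 4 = -1.75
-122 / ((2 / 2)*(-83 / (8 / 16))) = 0.73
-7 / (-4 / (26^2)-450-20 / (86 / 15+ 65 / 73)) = 1225757 / 79328429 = 0.02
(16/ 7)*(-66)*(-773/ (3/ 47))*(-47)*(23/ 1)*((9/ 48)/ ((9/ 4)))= -3456095368/ 21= -164575969.90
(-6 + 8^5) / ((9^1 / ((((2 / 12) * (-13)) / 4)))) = -212953 / 108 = -1971.79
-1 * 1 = -1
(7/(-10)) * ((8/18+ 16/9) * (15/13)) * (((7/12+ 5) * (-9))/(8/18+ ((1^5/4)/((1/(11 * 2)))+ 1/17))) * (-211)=-75703635/23881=-3170.04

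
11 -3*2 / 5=49 / 5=9.80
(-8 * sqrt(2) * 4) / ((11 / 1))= -32 * sqrt(2) / 11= -4.11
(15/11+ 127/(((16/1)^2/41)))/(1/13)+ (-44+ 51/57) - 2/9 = 114999347/481536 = 238.82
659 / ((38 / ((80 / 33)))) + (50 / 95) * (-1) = 1370 / 33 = 41.52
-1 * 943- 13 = -956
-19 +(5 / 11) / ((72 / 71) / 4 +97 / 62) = -1650617 / 88033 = -18.75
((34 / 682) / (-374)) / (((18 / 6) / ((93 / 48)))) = -1 / 11616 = -0.00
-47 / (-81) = 47 / 81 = 0.58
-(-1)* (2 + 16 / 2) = 10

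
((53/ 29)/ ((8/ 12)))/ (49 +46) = 159/ 5510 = 0.03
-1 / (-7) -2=-13 / 7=-1.86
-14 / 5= -2.80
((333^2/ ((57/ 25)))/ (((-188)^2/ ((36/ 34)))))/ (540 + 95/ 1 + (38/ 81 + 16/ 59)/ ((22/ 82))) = 437199288075/ 191370414560888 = 0.00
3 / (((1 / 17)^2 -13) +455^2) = 867 / 59826469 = 0.00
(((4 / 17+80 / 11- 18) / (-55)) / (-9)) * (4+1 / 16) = -1417 / 16456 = -0.09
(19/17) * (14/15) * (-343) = -91238/255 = -357.80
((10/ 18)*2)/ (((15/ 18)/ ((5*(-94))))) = -1880/ 3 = -626.67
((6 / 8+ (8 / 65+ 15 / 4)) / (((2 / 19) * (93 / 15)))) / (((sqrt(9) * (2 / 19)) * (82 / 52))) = 14.23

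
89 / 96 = 0.93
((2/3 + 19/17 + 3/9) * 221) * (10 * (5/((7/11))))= 257400/7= 36771.43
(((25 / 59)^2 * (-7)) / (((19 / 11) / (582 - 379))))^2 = 95440687890625 / 4374367321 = 21818.17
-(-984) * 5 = 4920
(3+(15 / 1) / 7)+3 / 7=39 / 7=5.57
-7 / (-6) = 7 / 6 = 1.17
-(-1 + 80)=-79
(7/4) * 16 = 28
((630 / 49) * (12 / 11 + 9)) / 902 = 4995 / 34727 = 0.14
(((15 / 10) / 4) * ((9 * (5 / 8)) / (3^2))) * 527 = 7905 / 64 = 123.52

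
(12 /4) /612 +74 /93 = 5063 /6324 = 0.80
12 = 12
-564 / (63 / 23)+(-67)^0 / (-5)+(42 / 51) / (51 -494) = -162979841 / 790755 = -206.11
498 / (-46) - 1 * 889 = -20696 / 23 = -899.83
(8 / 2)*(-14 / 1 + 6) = -32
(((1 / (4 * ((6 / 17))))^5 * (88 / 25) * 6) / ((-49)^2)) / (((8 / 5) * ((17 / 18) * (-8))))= -918731 / 7080837120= -0.00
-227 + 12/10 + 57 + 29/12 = -9983/60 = -166.38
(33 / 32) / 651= 11 / 6944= 0.00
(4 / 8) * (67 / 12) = 2.79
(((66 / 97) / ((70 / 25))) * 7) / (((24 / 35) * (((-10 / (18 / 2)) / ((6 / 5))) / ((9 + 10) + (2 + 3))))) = -6237 / 97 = -64.30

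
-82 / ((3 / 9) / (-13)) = 3198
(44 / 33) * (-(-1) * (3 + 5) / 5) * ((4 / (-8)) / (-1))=16 / 15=1.07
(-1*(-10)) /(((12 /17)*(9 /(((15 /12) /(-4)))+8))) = -425 /624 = -0.68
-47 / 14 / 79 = -47 / 1106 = -0.04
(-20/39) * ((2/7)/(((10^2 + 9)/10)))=-400/29757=-0.01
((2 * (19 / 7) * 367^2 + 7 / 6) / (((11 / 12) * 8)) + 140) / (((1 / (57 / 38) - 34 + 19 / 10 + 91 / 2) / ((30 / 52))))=6919258725 / 1689688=4094.99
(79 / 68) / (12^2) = 79 / 9792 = 0.01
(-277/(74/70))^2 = 93993025/1369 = 68658.16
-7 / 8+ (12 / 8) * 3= 29 / 8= 3.62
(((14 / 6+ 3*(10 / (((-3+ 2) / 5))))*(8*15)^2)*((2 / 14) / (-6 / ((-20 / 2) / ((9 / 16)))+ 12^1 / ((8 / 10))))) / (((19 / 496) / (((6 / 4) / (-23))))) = 42187776000 / 1251131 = 33719.71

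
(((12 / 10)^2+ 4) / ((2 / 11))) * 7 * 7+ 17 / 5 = 36737 / 25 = 1469.48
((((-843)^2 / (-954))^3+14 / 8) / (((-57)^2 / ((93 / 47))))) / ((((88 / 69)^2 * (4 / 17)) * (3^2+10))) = -411742274772030265647 / 11893278596384768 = -34619.75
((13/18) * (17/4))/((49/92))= 5083/882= 5.76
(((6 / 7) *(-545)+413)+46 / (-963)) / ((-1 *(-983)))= -0.06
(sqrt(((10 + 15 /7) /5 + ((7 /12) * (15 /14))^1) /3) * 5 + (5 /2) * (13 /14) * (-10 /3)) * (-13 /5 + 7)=-715 /21 + 11 * sqrt(798) /14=-11.85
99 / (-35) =-99 / 35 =-2.83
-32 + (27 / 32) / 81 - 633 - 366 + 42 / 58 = -2868259 / 2784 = -1030.27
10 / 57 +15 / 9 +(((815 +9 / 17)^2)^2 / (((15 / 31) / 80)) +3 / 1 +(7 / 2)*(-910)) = 348168499841522366635 / 4760697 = 73133933926381.45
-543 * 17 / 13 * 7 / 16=-64617 / 208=-310.66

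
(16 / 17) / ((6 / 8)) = 64 / 51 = 1.25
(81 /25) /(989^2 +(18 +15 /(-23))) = 1863 /562429550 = 0.00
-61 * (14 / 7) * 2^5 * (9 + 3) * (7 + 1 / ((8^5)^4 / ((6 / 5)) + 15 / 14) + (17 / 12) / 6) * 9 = -123113754415378284735702624 / 40352252661239644205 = -3050976.00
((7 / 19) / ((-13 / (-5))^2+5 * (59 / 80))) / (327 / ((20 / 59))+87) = 8000 / 238577319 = 0.00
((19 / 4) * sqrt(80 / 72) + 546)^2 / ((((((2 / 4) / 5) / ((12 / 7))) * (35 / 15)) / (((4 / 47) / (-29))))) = -429323140 / 66787 -355680 * sqrt(10) / 9541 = -6546.13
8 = 8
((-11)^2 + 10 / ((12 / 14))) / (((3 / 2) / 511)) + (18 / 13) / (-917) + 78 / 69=111528366136 / 2467647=45196.24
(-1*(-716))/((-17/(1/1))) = -716/17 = -42.12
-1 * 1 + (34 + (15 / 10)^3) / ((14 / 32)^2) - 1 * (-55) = 12214 / 49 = 249.27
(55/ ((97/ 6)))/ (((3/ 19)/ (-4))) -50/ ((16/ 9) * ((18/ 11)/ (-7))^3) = 1063754285/ 502848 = 2115.46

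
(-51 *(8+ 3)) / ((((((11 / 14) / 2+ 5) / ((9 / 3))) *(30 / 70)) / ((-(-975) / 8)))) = -26801775 / 302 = -88747.60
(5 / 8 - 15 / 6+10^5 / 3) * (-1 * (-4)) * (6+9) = 3999775 / 2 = 1999887.50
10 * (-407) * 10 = -40700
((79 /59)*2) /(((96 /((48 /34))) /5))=0.20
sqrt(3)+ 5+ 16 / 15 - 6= 1 / 15+ sqrt(3)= 1.80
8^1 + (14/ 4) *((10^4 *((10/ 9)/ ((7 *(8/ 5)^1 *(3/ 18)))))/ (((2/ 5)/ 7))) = 1093774/ 3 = 364591.33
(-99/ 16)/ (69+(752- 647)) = -33/ 928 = -0.04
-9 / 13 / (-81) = 1 / 117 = 0.01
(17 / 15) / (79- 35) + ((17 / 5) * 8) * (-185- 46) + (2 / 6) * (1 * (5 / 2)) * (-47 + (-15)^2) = -269933 / 44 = -6134.84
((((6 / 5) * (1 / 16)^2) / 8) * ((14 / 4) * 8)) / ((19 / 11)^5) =3382071 / 3169406720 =0.00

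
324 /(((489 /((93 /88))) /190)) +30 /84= 3348595 /25102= 133.40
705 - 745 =-40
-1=-1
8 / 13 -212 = -2748 / 13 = -211.38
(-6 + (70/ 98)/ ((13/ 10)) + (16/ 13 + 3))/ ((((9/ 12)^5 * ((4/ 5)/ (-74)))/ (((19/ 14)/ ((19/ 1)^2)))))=1752320/ 980343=1.79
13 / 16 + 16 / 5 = 321 / 80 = 4.01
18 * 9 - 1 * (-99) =261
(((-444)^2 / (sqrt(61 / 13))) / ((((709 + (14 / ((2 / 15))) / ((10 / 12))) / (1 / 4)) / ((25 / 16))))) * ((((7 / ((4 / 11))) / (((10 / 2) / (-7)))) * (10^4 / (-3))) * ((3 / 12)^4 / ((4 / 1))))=1383545625 * sqrt(793) / 10431488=3734.94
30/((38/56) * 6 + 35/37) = 15540/2599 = 5.98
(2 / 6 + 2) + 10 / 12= 3.17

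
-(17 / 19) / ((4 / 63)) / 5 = -2.82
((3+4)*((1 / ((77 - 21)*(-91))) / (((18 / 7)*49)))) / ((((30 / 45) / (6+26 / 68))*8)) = -31 / 2376192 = -0.00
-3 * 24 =-72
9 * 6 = 54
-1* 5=-5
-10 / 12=-5 / 6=-0.83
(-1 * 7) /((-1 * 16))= 7 /16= 0.44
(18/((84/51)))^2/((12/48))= 477.73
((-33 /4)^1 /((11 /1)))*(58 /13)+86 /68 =-460 /221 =-2.08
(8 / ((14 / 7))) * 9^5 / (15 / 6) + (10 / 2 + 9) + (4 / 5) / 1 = 472466 / 5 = 94493.20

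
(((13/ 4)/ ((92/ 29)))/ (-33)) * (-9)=1131/ 4048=0.28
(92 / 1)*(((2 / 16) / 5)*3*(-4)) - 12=-198 / 5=-39.60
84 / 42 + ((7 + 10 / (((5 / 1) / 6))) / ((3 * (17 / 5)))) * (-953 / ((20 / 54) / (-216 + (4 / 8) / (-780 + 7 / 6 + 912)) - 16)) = 143156728903 / 1267570694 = 112.94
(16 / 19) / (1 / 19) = 16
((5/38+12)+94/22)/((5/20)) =13714/209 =65.62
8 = 8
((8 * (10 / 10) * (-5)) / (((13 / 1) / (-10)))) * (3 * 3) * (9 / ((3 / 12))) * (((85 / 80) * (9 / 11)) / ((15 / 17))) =9821.96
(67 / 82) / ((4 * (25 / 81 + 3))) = 81 / 1312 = 0.06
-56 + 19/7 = -373/7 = -53.29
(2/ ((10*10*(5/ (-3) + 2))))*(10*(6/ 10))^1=9/ 25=0.36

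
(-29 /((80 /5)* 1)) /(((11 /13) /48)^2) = -705744 /121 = -5832.60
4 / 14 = 2 / 7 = 0.29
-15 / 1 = -15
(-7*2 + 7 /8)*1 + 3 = -81 /8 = -10.12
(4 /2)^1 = 2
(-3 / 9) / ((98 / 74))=-37 / 147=-0.25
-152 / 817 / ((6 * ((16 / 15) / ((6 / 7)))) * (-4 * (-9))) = -5 / 7224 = -0.00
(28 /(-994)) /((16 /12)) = -3 /142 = -0.02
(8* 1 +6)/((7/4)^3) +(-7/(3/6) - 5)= -16.39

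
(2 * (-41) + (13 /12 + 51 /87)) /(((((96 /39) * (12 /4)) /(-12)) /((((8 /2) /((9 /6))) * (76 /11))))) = 2405.05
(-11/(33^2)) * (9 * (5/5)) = -1/11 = -0.09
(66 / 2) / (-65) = -33 / 65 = -0.51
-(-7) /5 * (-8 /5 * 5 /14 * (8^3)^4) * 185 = -10170482556928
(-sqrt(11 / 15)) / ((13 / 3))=-sqrt(165) / 65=-0.20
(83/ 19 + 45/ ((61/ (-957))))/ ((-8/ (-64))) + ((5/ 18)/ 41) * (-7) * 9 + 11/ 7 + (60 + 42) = -3665467229/ 665266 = -5509.78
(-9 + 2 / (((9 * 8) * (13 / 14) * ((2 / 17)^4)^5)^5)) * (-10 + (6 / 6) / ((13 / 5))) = -2329658969790828832428977451089090137611267567086440645829669090296782945685808761040581703070960689661829843115430391716351468875 / 184987417034321908730908859261350724807688192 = -12593607755270144544262320000000000000000000000000000000000000000000000000000000000000.00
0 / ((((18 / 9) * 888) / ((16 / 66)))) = 0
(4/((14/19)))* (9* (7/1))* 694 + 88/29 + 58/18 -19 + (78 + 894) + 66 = 62215420/261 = 238373.26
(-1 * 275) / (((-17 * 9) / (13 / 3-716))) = -587125 / 459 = -1279.14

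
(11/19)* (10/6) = 55/57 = 0.96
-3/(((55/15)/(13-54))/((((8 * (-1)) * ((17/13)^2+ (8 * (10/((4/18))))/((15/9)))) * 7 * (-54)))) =41055689808/1859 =22084825.07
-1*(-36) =36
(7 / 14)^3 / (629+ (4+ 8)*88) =1 / 13480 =0.00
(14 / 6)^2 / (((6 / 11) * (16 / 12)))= 539 / 72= 7.49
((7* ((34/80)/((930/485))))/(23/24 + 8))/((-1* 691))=-11543/46055150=-0.00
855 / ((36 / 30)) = 1425 / 2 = 712.50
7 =7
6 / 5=1.20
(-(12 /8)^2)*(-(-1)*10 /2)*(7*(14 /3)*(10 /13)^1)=-3675 /13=-282.69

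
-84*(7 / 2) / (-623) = 0.47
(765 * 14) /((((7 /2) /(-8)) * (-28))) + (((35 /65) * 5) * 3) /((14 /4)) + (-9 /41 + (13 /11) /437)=15717741560 /17934917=876.38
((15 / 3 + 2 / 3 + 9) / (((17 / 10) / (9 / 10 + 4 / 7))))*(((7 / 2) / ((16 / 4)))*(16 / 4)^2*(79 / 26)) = 540.01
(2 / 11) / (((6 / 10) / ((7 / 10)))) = 7 / 33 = 0.21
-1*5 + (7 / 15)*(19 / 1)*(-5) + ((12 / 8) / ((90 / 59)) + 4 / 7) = -47.78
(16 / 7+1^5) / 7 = 23 / 49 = 0.47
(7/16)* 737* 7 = 36113/16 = 2257.06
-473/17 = -27.82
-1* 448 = -448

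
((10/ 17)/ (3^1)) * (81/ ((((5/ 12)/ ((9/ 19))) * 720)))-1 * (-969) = 3129951/ 3230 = 969.03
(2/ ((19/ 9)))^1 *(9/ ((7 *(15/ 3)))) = 162/ 665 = 0.24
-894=-894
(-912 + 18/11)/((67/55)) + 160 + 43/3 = -115169/201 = -572.98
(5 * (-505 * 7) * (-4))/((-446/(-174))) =6150900/223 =27582.51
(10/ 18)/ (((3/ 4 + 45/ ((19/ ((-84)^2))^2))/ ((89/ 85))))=128516/ 1371137891139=0.00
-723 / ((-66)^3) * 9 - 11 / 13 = -113995 / 138424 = -0.82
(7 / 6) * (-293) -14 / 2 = -2093 / 6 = -348.83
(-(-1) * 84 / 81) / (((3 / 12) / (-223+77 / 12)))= -72772 / 81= -898.42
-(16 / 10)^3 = -512 / 125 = -4.10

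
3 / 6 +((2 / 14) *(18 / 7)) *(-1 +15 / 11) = 683 / 1078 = 0.63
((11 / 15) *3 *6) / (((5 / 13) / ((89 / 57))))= 25454 / 475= 53.59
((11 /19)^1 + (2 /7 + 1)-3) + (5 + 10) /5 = 248 /133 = 1.86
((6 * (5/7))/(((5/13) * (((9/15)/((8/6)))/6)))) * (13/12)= 3380/21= 160.95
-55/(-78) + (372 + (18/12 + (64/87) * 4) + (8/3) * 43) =491.81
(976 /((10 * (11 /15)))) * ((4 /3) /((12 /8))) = 3904 /33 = 118.30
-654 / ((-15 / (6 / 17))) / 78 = 218 / 1105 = 0.20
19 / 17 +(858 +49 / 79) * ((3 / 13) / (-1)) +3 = -3387491 / 17459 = -194.03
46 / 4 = 23 / 2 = 11.50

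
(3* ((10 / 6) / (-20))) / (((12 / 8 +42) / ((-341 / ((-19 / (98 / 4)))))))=-16709 / 6612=-2.53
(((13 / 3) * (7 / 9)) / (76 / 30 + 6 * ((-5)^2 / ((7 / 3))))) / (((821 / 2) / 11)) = 35035 / 25920612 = 0.00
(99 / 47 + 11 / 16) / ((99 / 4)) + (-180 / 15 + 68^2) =4612.11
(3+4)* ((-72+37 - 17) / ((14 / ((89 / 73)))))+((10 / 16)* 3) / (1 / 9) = -8657 / 584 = -14.82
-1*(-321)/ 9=107/ 3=35.67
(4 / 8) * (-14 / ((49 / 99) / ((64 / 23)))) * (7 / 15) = -2112 / 115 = -18.37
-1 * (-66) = 66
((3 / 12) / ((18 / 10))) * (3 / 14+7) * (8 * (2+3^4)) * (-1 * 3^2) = -41915 / 7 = -5987.86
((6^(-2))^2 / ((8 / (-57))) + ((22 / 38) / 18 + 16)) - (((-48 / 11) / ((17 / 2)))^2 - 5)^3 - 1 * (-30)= 427594054600047787151 / 2807869852669723776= 152.28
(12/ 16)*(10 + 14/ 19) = 153/ 19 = 8.05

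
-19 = -19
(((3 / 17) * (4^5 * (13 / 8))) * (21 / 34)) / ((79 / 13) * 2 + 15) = 681408 / 102017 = 6.68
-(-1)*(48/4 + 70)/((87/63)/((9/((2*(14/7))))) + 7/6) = 30996/673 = 46.06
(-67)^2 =4489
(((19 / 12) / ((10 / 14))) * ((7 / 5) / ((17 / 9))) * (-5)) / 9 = -931 / 1020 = -0.91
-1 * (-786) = 786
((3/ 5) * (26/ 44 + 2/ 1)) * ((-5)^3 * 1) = -4275/ 22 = -194.32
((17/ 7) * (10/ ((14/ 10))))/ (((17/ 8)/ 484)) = 193600/ 49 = 3951.02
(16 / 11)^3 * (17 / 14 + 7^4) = 68876288 / 9317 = 7392.54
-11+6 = -5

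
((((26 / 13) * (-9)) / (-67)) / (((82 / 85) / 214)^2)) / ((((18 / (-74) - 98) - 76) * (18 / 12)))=-12242415700 / 242035423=-50.58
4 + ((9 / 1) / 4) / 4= 73 / 16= 4.56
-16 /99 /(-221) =16 /21879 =0.00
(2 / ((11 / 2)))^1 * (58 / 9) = 232 / 99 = 2.34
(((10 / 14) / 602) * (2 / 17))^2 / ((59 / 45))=1125 / 75697044899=0.00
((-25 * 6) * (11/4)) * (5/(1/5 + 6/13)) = -268125/86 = -3117.73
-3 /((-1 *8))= 3 /8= 0.38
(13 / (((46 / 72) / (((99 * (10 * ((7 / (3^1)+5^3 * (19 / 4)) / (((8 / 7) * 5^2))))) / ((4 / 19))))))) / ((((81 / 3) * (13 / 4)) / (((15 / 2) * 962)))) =164138724.75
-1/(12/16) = -4/3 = -1.33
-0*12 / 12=0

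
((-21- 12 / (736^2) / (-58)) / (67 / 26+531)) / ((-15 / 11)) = 7862446449 / 272416887040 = 0.03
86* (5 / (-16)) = -26.88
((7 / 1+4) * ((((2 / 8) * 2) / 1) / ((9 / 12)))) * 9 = 66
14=14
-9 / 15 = -3 / 5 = -0.60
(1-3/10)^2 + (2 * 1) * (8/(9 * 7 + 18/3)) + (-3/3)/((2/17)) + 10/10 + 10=22231/6900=3.22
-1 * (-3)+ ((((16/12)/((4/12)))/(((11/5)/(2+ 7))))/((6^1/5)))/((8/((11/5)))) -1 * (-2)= 35/4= 8.75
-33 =-33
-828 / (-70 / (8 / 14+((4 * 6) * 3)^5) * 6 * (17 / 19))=17756739114108 / 4165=4263322716.47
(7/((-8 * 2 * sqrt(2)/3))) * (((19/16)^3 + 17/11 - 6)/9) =876785 * sqrt(2)/4325376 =0.29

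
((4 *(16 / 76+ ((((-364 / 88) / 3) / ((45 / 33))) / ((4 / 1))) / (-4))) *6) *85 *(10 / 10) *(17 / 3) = 2164321 / 684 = 3164.21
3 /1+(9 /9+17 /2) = 25 /2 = 12.50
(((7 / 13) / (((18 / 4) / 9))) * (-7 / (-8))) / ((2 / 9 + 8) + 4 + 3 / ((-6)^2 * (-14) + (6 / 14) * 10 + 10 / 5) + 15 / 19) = 0.07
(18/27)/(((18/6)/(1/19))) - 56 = -9574/171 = -55.99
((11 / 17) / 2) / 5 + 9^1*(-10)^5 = -899999.94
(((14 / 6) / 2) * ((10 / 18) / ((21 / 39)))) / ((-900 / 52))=-169 / 2430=-0.07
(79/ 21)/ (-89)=-79/ 1869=-0.04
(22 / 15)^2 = 484 / 225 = 2.15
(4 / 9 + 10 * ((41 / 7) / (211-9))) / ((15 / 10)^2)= 18692 / 57267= 0.33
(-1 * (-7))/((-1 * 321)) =-7/321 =-0.02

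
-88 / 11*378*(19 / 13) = -57456 / 13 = -4419.69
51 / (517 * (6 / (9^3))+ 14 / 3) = 12393 / 2168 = 5.72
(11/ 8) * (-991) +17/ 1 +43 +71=-9853/ 8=-1231.62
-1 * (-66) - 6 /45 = 988 /15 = 65.87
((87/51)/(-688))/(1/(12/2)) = -87/5848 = -0.01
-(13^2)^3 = -4826809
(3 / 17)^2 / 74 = 9 / 21386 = 0.00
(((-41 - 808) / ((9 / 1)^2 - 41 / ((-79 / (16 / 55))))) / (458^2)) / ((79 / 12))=-140085 / 18490749041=-0.00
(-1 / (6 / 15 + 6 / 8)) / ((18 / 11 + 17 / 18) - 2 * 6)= 792 / 8579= 0.09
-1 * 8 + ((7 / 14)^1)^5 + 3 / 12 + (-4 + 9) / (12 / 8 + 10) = -5361 / 736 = -7.28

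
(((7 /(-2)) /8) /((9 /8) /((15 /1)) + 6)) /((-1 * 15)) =7 /1458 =0.00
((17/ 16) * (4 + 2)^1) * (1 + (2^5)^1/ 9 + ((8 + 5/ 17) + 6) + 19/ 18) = 6091/ 48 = 126.90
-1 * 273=-273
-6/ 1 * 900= -5400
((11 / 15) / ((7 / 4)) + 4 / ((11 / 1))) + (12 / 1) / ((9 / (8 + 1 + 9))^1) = 28624 / 1155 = 24.78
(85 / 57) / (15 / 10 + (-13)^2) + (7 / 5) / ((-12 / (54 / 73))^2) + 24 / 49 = 51146120611 / 101508177540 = 0.50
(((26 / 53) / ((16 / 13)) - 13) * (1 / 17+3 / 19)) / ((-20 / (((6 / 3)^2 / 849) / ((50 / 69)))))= 860223 / 968935400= 0.00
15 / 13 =1.15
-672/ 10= -336/ 5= -67.20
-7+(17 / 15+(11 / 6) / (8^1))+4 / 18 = -3899 / 720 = -5.42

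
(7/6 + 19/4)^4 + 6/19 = 482946355/393984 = 1225.80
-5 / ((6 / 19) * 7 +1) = -95 / 61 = -1.56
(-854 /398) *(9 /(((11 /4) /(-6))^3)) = 53125632 /264869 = 200.57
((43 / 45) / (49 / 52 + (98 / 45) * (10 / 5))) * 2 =4472 / 12397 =0.36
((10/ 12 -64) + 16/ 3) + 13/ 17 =-5821/ 102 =-57.07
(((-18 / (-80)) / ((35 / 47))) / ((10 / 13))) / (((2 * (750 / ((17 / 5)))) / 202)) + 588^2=6050523147261 / 17500000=345744.18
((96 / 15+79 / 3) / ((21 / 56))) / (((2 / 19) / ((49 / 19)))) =96236 / 45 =2138.58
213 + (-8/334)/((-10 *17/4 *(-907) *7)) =213.00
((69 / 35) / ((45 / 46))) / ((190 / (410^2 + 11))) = 29643573 / 16625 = 1783.07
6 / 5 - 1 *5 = -19 / 5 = -3.80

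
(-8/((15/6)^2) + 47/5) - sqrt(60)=203/25 - 2 * sqrt(15)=0.37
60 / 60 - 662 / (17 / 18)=-699.94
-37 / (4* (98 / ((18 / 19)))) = -333 / 3724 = -0.09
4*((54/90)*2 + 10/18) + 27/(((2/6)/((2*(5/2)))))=18541/45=412.02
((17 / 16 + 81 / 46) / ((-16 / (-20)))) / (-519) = -5195 / 763968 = -0.01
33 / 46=0.72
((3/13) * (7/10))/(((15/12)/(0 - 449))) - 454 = -166408/325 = -512.02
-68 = -68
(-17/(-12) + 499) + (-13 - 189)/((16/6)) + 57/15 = 6427/15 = 428.47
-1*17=-17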